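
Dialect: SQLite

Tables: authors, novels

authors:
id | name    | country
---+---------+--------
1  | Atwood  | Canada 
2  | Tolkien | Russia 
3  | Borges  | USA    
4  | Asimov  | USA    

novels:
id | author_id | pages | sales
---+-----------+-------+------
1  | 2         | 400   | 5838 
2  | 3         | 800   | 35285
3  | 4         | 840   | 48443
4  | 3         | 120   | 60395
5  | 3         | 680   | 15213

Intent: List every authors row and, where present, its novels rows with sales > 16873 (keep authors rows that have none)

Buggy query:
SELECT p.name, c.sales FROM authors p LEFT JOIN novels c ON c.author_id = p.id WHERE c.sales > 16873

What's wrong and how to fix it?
Bug: Filtering c.sales in WHERE discards the NULL rows produced by LEFT JOIN, turning it into an inner join

Fix: Put 'c.sales > 16873' in the JOIN's ON clause instead of WHERE

Corrected query:
SELECT p.name, c.sales FROM authors p LEFT JOIN novels c ON c.author_id = p.id AND c.sales > 16873

Result:
name    | sales
--------+------
Atwood  | NULL 
Tolkien | NULL 
Borges  | 35285
Borges  | 60395
Asimov  | 48443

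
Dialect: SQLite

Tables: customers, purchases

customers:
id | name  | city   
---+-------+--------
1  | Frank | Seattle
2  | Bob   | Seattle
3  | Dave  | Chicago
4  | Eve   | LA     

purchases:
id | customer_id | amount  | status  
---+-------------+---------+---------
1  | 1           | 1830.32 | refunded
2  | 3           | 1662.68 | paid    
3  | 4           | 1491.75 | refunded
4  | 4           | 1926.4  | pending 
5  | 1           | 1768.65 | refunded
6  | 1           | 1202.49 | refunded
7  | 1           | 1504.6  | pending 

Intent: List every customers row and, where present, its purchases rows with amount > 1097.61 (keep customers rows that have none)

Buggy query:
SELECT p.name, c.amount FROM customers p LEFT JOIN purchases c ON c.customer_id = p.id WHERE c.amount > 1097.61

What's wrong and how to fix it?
Bug: A WHERE condition on the right-hand table after LEFT JOIN drops unmatched parents

Fix: Move the right-table condition into the ON clause so unmatched parents are kept

Corrected query:
SELECT p.name, c.amount FROM customers p LEFT JOIN purchases c ON c.customer_id = p.id AND c.amount > 1097.61

Result:
name  | amount 
------+--------
Frank | 1202.49
Frank | 1504.6 
Frank | 1768.65
Frank | 1830.32
Bob   | NULL   
Dave  | 1662.68
Eve   | 1491.75
Eve   | 1926.4 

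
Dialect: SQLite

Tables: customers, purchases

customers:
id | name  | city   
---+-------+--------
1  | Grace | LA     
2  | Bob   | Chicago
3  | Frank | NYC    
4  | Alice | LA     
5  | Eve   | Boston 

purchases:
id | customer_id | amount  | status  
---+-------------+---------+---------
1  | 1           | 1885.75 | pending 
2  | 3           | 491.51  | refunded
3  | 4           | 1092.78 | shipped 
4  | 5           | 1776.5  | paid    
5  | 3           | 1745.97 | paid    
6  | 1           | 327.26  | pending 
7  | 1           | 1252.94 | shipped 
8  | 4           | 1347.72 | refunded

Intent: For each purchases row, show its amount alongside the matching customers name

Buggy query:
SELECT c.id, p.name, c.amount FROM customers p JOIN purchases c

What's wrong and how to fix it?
Bug: JOIN with no ON clause produces a cartesian product; every purchases row pairs with every customers row

Fix: Specify the join condition linking the foreign key to the parent id

Corrected query:
SELECT c.id, p.name, c.amount FROM customers p JOIN purchases c ON c.customer_id = p.id

Result:
id | name  | amount 
---+-------+--------
1  | Grace | 1885.75
2  | Frank | 491.51 
3  | Alice | 1092.78
4  | Eve   | 1776.5 
5  | Frank | 1745.97
6  | Grace | 327.26 
7  | Grace | 1252.94
8  | Alice | 1347.72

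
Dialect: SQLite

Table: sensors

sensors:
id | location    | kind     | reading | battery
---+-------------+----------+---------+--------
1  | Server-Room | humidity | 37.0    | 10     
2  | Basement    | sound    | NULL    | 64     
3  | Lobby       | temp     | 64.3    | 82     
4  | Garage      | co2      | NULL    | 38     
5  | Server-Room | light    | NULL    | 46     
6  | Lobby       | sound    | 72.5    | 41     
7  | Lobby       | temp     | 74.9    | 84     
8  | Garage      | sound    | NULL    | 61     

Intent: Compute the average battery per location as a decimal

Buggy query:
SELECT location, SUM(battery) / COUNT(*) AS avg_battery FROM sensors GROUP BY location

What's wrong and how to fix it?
Bug: SUM(battery) and COUNT(*) are both integers; the division truncates the fractional part

Fix: Multiply by 1.0 (or CAST to REAL) to force floating-point division

Corrected query:
SELECT location, SUM(battery) * 1.0 / COUNT(*) AS avg_battery FROM sensors GROUP BY location

Result:
location    | avg_battery
------------+------------
Basement    | 64         
Garage      | 49.5       
Lobby       | 69         
Server-Room | 28         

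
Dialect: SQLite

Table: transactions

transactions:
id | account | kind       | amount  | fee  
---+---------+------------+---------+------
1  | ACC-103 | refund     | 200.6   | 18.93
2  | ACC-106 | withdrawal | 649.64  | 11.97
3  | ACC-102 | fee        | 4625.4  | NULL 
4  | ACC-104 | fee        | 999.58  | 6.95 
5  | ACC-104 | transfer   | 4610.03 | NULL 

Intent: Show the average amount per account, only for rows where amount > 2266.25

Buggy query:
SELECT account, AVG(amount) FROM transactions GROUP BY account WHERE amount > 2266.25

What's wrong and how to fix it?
Bug: WHERE cannot follow GROUP BY

Fix: Move the WHERE clause before GROUP BY

Corrected query:
SELECT account, AVG(amount) FROM transactions WHERE amount > 2266.25 GROUP BY account

Result:
account | AVG(amount)
--------+------------
ACC-102 | 4625.4     
ACC-104 | 4610.03    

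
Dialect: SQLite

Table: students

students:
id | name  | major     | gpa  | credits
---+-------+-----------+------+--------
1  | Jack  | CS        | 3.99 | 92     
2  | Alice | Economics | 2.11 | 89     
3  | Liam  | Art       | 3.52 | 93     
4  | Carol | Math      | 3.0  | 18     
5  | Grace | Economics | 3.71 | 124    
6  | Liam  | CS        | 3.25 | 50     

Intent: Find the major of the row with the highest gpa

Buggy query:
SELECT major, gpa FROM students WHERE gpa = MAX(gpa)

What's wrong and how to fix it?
Bug: WHERE is evaluated per row; an aggregate over the whole table isn't defined there

Fix: Wrap MAX in a scalar subquery so WHERE compares against a single value

Corrected query:
SELECT major, gpa FROM students WHERE gpa = (SELECT MAX(gpa) FROM students)

Result:
major | gpa 
------+-----
CS    | 3.99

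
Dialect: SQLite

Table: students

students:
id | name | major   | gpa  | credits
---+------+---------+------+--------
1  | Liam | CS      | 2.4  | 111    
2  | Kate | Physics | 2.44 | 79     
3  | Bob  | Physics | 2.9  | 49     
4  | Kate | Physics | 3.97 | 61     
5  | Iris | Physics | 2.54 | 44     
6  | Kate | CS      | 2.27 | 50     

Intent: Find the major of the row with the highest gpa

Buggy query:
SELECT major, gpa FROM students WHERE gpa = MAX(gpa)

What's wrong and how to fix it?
Bug: MAX(gpa) is an aggregate and cannot be used directly in WHERE

Fix: Use a subquery: WHERE gpa = (SELECT MAX(gpa) FROM students)

Corrected query:
SELECT major, gpa FROM students WHERE gpa = (SELECT MAX(gpa) FROM students)

Result:
major   | gpa 
--------+-----
Physics | 3.97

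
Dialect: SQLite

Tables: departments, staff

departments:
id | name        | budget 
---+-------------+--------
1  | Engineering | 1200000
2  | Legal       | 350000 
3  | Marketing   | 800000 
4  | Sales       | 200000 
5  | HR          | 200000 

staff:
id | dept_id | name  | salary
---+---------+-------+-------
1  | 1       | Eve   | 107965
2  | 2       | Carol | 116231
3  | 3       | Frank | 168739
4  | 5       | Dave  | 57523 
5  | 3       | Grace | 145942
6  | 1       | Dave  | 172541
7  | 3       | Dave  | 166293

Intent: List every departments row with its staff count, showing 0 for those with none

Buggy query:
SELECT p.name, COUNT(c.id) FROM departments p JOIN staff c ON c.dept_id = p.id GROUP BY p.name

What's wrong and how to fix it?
Bug: An inner join excludes parents with zero children

Fix: Use LEFT JOIN so parents without children still appear (COUNT(c.id) gives 0)

Corrected query:
SELECT p.name, COUNT(c.id) FROM departments p LEFT JOIN staff c ON c.dept_id = p.id GROUP BY p.name

Result:
name        | COUNT(c.id)
------------+------------
Engineering | 2          
HR          | 1          
Legal       | 1          
Marketing   | 3          
Sales       | 0          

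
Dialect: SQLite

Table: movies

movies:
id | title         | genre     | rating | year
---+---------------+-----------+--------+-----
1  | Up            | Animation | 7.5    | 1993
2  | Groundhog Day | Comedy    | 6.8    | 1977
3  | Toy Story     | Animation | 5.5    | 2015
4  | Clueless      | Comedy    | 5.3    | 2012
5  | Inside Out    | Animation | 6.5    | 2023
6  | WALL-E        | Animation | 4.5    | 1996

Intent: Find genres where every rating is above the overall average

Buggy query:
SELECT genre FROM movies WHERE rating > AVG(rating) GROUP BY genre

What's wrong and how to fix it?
Bug: WHERE evaluates per row before aggregation, so AVG() is unavailable

Fix: Use a subquery for AVG and a HAVING MIN(...) filter so the condition holds for every row in the group

Corrected query:
SELECT genre FROM movies GROUP BY genre HAVING MIN(rating) > (SELECT AVG(rating) FROM movies)

Result:
(no rows)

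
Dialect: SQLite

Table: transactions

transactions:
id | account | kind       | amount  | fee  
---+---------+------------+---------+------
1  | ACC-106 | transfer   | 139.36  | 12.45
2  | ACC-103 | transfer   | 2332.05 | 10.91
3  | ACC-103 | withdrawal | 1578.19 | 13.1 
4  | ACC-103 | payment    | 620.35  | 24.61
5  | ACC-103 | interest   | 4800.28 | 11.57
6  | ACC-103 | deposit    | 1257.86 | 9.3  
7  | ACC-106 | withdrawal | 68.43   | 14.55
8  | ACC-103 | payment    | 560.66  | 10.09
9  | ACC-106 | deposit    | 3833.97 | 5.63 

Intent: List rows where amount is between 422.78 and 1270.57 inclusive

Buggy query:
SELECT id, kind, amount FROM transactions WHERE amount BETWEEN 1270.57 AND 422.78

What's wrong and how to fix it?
Bug: The bounds are reversed; BETWEEN a AND b requires a <= b to match anything

Fix: Swap the bounds so the smaller value comes first

Corrected query:
SELECT id, kind, amount FROM transactions WHERE amount BETWEEN 422.78 AND 1270.57

Result:
id | kind    | amount 
---+---------+--------
4  | payment | 620.35 
6  | deposit | 1257.86
8  | payment | 560.66 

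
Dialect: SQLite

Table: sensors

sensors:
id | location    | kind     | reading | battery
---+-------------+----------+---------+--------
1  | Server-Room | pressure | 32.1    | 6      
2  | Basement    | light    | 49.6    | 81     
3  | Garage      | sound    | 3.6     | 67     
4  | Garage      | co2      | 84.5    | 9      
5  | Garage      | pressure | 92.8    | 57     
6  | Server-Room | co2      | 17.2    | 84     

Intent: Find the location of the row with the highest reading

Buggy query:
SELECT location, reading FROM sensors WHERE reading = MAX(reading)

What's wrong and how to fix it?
Bug: WHERE is evaluated per row; an aggregate over the whole table isn't defined there

Fix: Wrap MAX in a scalar subquery so WHERE compares against a single value

Corrected query:
SELECT location, reading FROM sensors WHERE reading = (SELECT MAX(reading) FROM sensors)

Result:
location | reading
---------+--------
Garage   | 92.8   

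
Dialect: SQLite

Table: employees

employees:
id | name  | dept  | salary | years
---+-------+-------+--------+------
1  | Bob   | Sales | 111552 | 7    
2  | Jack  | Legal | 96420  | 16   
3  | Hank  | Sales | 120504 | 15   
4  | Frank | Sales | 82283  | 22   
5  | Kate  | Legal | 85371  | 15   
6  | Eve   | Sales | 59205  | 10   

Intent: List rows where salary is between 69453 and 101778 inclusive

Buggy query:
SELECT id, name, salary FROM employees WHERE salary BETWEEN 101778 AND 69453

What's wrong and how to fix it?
Bug: BETWEEN expects the lower bound first; with 101778 AND 69453 the range is empty

Fix: Swap the bounds so the smaller value comes first

Corrected query:
SELECT id, name, salary FROM employees WHERE salary BETWEEN 69453 AND 101778

Result:
id | name  | salary
---+-------+-------
2  | Jack  | 96420 
4  | Frank | 82283 
5  | Kate  | 85371 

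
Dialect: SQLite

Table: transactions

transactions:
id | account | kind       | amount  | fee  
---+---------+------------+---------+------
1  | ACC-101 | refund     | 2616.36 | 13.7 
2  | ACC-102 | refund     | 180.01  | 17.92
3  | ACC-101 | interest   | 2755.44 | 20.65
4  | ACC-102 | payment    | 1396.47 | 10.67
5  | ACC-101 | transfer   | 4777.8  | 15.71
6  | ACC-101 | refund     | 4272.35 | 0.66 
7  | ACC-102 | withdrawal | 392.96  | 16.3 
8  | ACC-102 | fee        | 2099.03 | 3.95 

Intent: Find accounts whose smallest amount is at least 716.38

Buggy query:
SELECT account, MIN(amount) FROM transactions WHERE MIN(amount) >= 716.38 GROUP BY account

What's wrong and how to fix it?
Bug: Aggregates like MIN are computed per group after WHERE runs

Fix: Use HAVING for the per-group MIN condition

Corrected query:
SELECT account, MIN(amount) FROM transactions GROUP BY account HAVING MIN(amount) >= 716.38

Result:
account | MIN(amount)
--------+------------
ACC-101 | 2616.36    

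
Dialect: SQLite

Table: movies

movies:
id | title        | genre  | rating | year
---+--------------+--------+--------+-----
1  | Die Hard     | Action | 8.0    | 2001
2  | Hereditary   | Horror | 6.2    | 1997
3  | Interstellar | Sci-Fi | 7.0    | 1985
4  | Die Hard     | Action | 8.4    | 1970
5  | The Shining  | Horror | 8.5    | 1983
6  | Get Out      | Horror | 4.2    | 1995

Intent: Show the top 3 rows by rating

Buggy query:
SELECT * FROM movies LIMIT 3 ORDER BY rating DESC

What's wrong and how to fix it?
Bug: ORDER BY cannot follow LIMIT; LIMIT is the final clause

Fix: Swap the clauses: ORDER BY first, then LIMIT

Corrected query:
SELECT * FROM movies ORDER BY rating DESC LIMIT 3

Result:
id | title       | genre  | rating | year
---+-------------+--------+--------+-----
5  | The Shining | Horror | 8.5    | 1983
4  | Die Hard    | Action | 8.4    | 1970
1  | Die Hard    | Action | 8      | 2001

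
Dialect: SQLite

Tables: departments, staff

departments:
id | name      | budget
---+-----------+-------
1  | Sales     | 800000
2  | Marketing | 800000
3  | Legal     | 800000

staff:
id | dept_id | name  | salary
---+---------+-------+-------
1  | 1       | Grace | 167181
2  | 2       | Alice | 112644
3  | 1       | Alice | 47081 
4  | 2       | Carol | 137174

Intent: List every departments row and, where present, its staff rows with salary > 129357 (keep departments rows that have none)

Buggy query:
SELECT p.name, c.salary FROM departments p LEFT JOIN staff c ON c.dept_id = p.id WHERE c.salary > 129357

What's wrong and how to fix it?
Bug: Filtering c.salary in WHERE discards the NULL rows produced by LEFT JOIN, turning it into an inner join

Fix: Put 'c.salary > 129357' in the JOIN's ON clause instead of WHERE

Corrected query:
SELECT p.name, c.salary FROM departments p LEFT JOIN staff c ON c.dept_id = p.id AND c.salary > 129357

Result:
name      | salary
----------+-------
Sales     | 167181
Marketing | 137174
Legal     | NULL  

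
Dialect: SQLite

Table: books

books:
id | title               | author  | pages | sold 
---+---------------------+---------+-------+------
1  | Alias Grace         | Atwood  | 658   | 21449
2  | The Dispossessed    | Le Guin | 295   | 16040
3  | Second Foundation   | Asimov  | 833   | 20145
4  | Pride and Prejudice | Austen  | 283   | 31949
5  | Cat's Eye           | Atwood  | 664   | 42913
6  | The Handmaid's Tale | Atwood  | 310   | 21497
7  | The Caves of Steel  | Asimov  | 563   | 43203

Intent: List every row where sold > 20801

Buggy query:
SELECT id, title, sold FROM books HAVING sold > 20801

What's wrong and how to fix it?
Bug: This is a non-aggregate query (no GROUP BY, no aggregates), so in SQLite the HAVING clause is invalid here; a row-level condition belongs in WHERE

Fix: Use WHERE for row-level filtering

Corrected query:
SELECT id, title, sold FROM books WHERE sold > 20801

Result:
id | title               | sold 
---+---------------------+------
1  | Alias Grace         | 21449
4  | Pride and Prejudice | 31949
5  | Cat's Eye           | 42913
6  | The Handmaid's Tale | 21497
7  | The Caves of Steel  | 43203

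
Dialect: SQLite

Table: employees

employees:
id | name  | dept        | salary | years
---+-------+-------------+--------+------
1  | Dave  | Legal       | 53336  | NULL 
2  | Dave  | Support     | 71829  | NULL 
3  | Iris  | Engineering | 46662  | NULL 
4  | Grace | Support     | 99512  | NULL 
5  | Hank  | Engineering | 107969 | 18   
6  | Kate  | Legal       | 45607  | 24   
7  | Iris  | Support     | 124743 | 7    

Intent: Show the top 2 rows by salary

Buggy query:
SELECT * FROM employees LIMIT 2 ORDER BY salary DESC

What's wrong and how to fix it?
Bug: LIMIT must come after ORDER BY

Fix: Swap the clauses: ORDER BY first, then LIMIT

Corrected query:
SELECT * FROM employees ORDER BY salary DESC LIMIT 2

Result:
id | name | dept        | salary | years
---+------+-------------+--------+------
7  | Iris | Support     | 124743 | 7    
5  | Hank | Engineering | 107969 | 18   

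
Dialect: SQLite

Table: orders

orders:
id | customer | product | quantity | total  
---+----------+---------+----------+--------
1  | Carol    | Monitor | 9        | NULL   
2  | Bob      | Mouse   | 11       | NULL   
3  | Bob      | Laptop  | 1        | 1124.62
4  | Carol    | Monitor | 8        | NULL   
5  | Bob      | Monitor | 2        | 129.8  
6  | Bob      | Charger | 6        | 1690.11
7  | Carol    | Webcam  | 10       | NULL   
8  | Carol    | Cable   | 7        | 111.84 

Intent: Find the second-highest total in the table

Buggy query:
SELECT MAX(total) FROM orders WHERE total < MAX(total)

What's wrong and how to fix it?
Bug: The inner MAX is an aggregate inside WHERE, which is not allowed

Fix: Compute the overall MAX in a subquery, then take MAX of rows below it

Corrected query:
SELECT MAX(total) FROM orders WHERE total < (SELECT MAX(total) FROM orders)

Result:
MAX(total)
----------
1124.62   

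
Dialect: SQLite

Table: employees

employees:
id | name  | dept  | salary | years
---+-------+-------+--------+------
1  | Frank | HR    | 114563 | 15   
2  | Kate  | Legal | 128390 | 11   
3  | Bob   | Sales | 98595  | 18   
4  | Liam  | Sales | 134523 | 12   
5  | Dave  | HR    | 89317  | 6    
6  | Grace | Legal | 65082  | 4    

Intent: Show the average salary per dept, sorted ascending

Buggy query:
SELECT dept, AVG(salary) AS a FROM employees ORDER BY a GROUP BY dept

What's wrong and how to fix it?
Bug: ORDER BY appears before GROUP BY; SQL clause order requires GROUP BY first

Fix: Move ORDER BY to the end, after GROUP BY

Corrected query:
SELECT dept, AVG(salary) AS a FROM employees GROUP BY dept ORDER BY a

Result:
dept  | a     
------+-------
Legal | 96736 
HR    | 101940
Sales | 116559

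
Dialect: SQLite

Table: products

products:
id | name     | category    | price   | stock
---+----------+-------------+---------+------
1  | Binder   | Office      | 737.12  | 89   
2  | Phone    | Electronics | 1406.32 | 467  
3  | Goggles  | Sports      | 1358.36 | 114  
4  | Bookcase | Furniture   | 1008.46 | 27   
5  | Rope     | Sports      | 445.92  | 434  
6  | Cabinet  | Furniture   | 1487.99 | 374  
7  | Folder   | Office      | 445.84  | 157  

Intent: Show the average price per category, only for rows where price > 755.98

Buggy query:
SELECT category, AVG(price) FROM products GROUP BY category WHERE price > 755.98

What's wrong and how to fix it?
Bug: Row-level WHERE must come before GROUP BY in the clause order

Fix: Place WHERE between FROM and GROUP BY

Corrected query:
SELECT category, AVG(price) FROM products WHERE price > 755.98 GROUP BY category

Result:
category    | AVG(price)
------------+-----------
Electronics | 1406.32   
Furniture   | 1248.225  
Sports      | 1358.36   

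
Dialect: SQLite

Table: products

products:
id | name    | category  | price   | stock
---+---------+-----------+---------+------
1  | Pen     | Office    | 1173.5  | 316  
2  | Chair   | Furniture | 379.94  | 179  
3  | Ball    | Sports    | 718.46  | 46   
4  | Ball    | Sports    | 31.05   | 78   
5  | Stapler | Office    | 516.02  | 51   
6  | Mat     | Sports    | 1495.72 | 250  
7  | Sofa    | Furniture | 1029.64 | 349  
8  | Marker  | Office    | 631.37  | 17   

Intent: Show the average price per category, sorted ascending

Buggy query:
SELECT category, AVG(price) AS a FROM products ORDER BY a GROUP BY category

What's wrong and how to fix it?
Bug: GROUP BY must precede ORDER BY

Fix: Reorder: SELECT … FROM … GROUP BY … ORDER BY …

Corrected query:
SELECT category, AVG(price) AS a FROM products GROUP BY category ORDER BY a

Result:
category  | a     
----------+-------
Furniture | 704.79
Sports    | 748.41
Office    | 773.63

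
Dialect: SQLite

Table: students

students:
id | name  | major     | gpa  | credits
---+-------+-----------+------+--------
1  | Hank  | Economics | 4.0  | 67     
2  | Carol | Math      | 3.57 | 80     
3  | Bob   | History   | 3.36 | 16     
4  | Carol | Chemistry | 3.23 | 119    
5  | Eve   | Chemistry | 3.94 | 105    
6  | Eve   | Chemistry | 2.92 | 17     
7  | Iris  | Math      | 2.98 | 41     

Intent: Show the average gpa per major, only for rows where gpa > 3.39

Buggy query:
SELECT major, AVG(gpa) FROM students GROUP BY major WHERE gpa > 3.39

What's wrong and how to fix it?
Bug: Row-level WHERE must come before GROUP BY in the clause order

Fix: Place WHERE between FROM and GROUP BY

Corrected query:
SELECT major, AVG(gpa) FROM students WHERE gpa > 3.39 GROUP BY major

Result:
major     | AVG(gpa)
----------+---------
Chemistry | 3.94    
Economics | 4       
Math      | 3.57    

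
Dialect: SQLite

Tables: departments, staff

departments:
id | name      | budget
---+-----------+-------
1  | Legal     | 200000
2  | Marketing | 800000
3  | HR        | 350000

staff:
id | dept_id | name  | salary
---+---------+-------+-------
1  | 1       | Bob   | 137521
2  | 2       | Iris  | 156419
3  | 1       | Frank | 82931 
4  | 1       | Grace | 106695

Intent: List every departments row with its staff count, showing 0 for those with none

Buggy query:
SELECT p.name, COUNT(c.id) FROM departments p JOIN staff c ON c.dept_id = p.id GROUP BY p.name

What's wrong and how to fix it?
Bug: INNER JOIN drops departments rows that have no matching staff rows

Fix: Use LEFT JOIN so parents without children still appear (COUNT(c.id) gives 0)

Corrected query:
SELECT p.name, COUNT(c.id) FROM departments p LEFT JOIN staff c ON c.dept_id = p.id GROUP BY p.name

Result:
name      | COUNT(c.id)
----------+------------
HR        | 0          
Legal     | 3          
Marketing | 1          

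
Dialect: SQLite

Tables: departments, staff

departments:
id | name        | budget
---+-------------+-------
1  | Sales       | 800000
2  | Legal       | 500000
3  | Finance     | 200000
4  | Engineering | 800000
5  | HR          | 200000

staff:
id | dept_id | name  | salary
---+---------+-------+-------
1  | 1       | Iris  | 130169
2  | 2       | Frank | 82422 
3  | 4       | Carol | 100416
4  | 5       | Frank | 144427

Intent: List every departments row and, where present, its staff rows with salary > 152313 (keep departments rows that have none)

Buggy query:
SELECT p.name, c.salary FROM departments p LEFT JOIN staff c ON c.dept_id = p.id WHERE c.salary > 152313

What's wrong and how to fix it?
Bug: Filtering c.salary in WHERE discards the NULL rows produced by LEFT JOIN, turning it into an inner join

Fix: Move the right-table condition into the ON clause so unmatched parents are kept

Corrected query:
SELECT p.name, c.salary FROM departments p LEFT JOIN staff c ON c.dept_id = p.id AND c.salary > 152313

Result:
name        | salary
------------+-------
Sales       | NULL  
Legal       | NULL  
Finance     | NULL  
Engineering | NULL  
HR          | NULL  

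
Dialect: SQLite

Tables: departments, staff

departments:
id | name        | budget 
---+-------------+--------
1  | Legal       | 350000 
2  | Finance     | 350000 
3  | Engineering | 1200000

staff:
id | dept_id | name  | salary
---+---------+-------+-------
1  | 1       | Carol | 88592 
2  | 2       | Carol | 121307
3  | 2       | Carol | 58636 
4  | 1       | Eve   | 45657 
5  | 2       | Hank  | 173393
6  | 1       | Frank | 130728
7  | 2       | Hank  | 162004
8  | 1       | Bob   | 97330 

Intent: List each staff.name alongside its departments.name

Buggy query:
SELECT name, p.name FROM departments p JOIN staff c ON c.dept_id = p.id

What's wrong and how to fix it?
Bug: Both tables have a 'name' column; the unqualified reference is ambiguous

Fix: Prefix ambiguous columns with the table alias

Corrected query:
SELECT c.name, p.name FROM departments p JOIN staff c ON c.dept_id = p.id

Result:
name  | name   
------+--------
Carol | Legal  
Carol | Finance
Carol | Finance
Eve   | Legal  
Hank  | Finance
Frank | Legal  
Hank  | Finance
Bob   | Legal  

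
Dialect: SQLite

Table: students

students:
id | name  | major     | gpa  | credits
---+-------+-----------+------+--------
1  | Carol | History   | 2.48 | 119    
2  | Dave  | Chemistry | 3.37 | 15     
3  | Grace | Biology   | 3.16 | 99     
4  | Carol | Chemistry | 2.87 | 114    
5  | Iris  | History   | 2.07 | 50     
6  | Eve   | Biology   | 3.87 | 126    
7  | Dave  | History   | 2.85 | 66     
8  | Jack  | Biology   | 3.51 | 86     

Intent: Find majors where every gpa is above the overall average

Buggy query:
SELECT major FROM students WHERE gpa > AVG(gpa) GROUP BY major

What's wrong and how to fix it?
Bug: WHERE evaluates per row before aggregation, so AVG() is unavailable

Fix: Use a subquery for AVG and a HAVING MIN(...) filter so the condition holds for every row in the group

Corrected query:
SELECT major FROM students GROUP BY major HAVING MIN(gpa) > (SELECT AVG(gpa) FROM students)

Result:
major  
-------
Biology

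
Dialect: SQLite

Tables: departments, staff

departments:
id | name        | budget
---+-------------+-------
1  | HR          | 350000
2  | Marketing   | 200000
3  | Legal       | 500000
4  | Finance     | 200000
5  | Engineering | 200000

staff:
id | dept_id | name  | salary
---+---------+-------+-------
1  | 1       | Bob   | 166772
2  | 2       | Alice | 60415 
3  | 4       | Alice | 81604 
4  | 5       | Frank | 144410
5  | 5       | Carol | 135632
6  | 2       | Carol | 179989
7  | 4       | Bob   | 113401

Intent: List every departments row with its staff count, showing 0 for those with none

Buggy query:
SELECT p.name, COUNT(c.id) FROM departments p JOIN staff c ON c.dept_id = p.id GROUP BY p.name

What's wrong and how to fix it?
Bug: An inner join excludes parents with zero children

Fix: Use LEFT JOIN so parents without children still appear (COUNT(c.id) gives 0)

Corrected query:
SELECT p.name, COUNT(c.id) FROM departments p LEFT JOIN staff c ON c.dept_id = p.id GROUP BY p.name

Result:
name        | COUNT(c.id)
------------+------------
Engineering | 2          
Finance     | 2          
HR          | 1          
Legal       | 0          
Marketing   | 2          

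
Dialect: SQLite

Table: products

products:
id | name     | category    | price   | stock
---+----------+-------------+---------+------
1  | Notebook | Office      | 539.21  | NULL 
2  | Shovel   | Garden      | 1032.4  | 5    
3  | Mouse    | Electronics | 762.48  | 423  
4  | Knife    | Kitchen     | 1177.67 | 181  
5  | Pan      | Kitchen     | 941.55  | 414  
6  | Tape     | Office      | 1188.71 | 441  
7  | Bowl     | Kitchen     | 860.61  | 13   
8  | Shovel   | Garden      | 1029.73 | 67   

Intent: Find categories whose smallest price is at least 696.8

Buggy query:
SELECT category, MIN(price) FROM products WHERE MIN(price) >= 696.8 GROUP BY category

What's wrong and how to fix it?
Bug: Aggregates like MIN are computed per group after WHERE runs

Fix: Use HAVING for the per-group MIN condition

Corrected query:
SELECT category, MIN(price) FROM products GROUP BY category HAVING MIN(price) >= 696.8

Result:
category    | MIN(price)
------------+-----------
Electronics | 762.48    
Garden      | 1029.73   
Kitchen     | 860.61    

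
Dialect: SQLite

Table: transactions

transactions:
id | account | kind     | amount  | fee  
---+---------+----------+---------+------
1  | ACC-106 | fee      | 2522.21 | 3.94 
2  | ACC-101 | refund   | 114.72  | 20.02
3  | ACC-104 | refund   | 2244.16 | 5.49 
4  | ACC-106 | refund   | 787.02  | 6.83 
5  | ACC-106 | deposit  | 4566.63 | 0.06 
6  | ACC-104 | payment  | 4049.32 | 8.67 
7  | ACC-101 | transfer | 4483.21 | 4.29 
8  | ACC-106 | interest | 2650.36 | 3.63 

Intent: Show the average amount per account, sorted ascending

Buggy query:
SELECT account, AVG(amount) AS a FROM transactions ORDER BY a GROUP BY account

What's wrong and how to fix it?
Bug: GROUP BY must precede ORDER BY

Fix: Reorder: SELECT … FROM … GROUP BY … ORDER BY …

Corrected query:
SELECT account, AVG(amount) AS a FROM transactions GROUP BY account ORDER BY a

Result:
account | a       
--------+---------
ACC-101 | 2298.965
ACC-106 | 2631.555
ACC-104 | 3146.74 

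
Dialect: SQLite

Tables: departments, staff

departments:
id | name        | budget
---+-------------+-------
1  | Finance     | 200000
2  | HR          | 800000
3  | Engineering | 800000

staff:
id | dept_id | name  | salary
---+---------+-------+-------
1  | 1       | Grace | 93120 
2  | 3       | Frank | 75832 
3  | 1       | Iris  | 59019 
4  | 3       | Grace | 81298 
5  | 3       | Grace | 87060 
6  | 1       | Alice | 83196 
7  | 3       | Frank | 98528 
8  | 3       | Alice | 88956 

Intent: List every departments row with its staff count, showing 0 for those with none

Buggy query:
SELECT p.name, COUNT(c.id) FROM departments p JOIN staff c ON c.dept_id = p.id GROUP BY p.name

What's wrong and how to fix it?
Bug: INNER JOIN drops departments rows that have no matching staff rows

Fix: Switch to LEFT JOIN to retain unmatched parent rows

Corrected query:
SELECT p.name, COUNT(c.id) FROM departments p LEFT JOIN staff c ON c.dept_id = p.id GROUP BY p.name

Result:
name        | COUNT(c.id)
------------+------------
Engineering | 5          
Finance     | 3          
HR          | 0          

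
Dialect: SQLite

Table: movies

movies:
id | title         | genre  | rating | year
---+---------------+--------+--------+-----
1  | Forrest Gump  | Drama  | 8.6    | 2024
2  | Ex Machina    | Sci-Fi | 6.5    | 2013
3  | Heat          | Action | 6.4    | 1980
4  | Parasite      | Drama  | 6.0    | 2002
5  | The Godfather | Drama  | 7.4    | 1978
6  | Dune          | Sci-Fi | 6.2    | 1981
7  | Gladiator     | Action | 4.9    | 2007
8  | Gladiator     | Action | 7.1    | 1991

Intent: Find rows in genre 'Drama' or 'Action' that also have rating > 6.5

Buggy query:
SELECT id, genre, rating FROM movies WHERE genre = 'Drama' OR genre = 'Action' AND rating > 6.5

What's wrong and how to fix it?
Bug: AND binds tighter than OR, so this parses as genre = 'Drama' OR (genre = 'Action' AND rating > 6.5)

Fix: Add parentheses around the OR so the AND applies to both alternatives

Corrected query:
SELECT id, genre, rating FROM movies WHERE (genre = 'Drama' OR genre = 'Action') AND rating > 6.5

Result:
id | genre  | rating
---+--------+-------
1  | Drama  | 8.6   
5  | Drama  | 7.4   
8  | Action | 7.1   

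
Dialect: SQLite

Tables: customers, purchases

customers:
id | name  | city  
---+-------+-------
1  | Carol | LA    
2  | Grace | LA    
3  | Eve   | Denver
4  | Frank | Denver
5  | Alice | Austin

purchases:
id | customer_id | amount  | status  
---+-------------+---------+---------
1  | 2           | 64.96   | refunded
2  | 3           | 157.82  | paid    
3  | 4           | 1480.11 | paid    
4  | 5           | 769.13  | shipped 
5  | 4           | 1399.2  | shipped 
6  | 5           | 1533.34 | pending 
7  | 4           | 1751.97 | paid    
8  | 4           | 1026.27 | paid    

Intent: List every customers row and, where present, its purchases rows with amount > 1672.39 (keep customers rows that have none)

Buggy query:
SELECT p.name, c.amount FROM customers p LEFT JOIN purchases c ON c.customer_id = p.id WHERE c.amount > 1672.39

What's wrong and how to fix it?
Bug: A WHERE condition on the right-hand table after LEFT JOIN drops unmatched parents

Fix: Move the right-table condition into the ON clause so unmatched parents are kept

Corrected query:
SELECT p.name, c.amount FROM customers p LEFT JOIN purchases c ON c.customer_id = p.id AND c.amount > 1672.39

Result:
name  | amount 
------+--------
Carol | NULL   
Grace | NULL   
Eve   | NULL   
Frank | 1751.97
Alice | NULL   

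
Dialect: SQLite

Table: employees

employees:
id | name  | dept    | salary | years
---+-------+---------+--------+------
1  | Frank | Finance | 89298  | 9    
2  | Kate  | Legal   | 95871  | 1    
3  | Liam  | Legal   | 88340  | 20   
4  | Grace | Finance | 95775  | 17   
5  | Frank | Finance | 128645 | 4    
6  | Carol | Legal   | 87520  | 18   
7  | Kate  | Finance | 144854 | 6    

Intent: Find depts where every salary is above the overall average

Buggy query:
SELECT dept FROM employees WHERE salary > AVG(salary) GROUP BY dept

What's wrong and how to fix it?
Bug: WHERE evaluates per row before aggregation, so AVG() is unavailable

Fix: Compute the overall average in a scalar subquery and compare each group's MIN against it in HAVING

Corrected query:
SELECT dept FROM employees GROUP BY dept HAVING MIN(salary) > (SELECT AVG(salary) FROM employees)

Result:
(no rows)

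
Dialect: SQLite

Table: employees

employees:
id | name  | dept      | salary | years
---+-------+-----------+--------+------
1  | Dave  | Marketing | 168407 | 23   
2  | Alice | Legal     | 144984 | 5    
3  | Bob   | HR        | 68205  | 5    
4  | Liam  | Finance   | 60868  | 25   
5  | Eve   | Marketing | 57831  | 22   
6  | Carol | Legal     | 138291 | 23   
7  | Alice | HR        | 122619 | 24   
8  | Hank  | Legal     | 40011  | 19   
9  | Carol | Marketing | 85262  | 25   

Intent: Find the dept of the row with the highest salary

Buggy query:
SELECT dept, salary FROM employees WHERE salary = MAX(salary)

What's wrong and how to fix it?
Bug: MAX(salary) is an aggregate and cannot be used directly in WHERE

Fix: Wrap MAX in a scalar subquery so WHERE compares against a single value

Corrected query:
SELECT dept, salary FROM employees WHERE salary = (SELECT MAX(salary) FROM employees)

Result:
dept      | salary
----------+-------
Marketing | 168407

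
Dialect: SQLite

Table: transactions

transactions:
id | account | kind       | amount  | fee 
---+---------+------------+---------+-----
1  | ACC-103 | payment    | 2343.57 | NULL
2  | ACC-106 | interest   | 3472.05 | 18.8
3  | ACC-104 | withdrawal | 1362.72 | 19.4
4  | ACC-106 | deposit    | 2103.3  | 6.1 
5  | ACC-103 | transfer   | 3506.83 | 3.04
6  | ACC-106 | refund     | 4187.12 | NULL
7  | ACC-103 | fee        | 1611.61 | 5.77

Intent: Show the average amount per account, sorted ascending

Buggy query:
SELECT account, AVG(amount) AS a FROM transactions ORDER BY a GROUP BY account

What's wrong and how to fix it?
Bug: GROUP BY must precede ORDER BY

Fix: Reorder: SELECT … FROM … GROUP BY … ORDER BY …

Corrected query:
SELECT account, AVG(amount) AS a FROM transactions GROUP BY account ORDER BY a

Result:
account | a          
--------+------------
ACC-104 | 1362.72    
ACC-103 | 2487.336667
ACC-106 | 3254.156667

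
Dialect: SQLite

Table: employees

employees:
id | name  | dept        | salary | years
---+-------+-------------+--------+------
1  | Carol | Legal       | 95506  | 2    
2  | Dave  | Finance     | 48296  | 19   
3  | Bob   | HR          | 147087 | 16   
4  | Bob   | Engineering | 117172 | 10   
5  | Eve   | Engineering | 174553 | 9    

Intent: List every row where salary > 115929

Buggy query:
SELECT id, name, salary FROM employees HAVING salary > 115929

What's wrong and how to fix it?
Bug: HAVING filters the output of aggregation, but this query has no GROUP BY and no aggregate functions, so SQLite rejects it (HAVING clause on a non-aggregate query); the condition here is per row

Fix: Use WHERE for row-level filtering

Corrected query:
SELECT id, name, salary FROM employees WHERE salary > 115929

Result:
id | name | salary
---+------+-------
3  | Bob  | 147087
4  | Bob  | 117172
5  | Eve  | 174553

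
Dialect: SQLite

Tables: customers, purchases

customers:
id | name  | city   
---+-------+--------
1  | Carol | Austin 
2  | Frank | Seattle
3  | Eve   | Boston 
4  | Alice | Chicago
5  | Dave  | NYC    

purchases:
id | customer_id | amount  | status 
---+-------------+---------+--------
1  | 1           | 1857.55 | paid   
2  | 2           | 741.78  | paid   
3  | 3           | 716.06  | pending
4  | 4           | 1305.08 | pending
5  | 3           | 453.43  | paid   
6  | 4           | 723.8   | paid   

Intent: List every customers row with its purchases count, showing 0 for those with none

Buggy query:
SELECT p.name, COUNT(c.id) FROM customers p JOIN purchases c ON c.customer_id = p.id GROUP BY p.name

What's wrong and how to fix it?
Bug: INNER JOIN drops customers rows that have no matching purchases rows

Fix: Use LEFT JOIN so parents without children still appear (COUNT(c.id) gives 0)

Corrected query:
SELECT p.name, COUNT(c.id) FROM customers p LEFT JOIN purchases c ON c.customer_id = p.id GROUP BY p.name

Result:
name  | COUNT(c.id)
------+------------
Alice | 2          
Carol | 1          
Dave  | 0          
Eve   | 2          
Frank | 1          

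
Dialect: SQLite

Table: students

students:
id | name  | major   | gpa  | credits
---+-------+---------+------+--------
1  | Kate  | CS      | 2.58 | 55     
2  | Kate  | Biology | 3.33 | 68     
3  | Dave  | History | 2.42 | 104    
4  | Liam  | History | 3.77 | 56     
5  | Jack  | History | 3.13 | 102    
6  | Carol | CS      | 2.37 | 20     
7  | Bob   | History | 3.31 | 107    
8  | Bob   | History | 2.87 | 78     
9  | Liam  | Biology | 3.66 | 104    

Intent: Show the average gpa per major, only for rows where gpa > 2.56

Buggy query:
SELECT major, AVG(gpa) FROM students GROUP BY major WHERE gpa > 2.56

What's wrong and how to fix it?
Bug: Row-level WHERE must come before GROUP BY in the clause order

Fix: Place WHERE between FROM and GROUP BY

Corrected query:
SELECT major, AVG(gpa) FROM students WHERE gpa > 2.56 GROUP BY major

Result:
major   | AVG(gpa)
--------+---------
Biology | 3.495   
CS      | 2.58    
History | 3.27    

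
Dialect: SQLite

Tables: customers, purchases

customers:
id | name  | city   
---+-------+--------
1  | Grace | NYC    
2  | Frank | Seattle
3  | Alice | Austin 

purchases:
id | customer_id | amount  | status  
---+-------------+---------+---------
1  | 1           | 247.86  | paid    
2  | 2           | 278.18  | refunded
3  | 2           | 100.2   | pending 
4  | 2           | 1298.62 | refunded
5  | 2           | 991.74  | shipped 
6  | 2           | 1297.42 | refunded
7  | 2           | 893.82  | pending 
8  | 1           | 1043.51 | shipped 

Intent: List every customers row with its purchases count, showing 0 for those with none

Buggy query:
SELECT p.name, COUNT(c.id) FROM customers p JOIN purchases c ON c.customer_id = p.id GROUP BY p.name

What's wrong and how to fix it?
Bug: INNER JOIN drops customers rows that have no matching purchases rows

Fix: Use LEFT JOIN so parents without children still appear (COUNT(c.id) gives 0)

Corrected query:
SELECT p.name, COUNT(c.id) FROM customers p LEFT JOIN purchases c ON c.customer_id = p.id GROUP BY p.name

Result:
name  | COUNT(c.id)
------+------------
Alice | 0          
Frank | 6          
Grace | 2          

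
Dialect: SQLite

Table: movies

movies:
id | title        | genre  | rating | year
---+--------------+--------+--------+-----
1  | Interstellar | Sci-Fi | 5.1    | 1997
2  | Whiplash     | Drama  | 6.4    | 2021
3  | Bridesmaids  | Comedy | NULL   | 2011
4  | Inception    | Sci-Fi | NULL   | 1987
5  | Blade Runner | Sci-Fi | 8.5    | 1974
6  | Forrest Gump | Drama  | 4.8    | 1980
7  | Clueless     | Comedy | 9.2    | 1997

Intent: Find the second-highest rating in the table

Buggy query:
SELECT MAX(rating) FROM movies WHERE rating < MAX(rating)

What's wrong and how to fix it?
Bug: MAX(rating) on the right of the comparison is an aggregate-in-WHERE error

Fix: Compute the overall MAX in a subquery, then take MAX of rows below it

Corrected query:
SELECT MAX(rating) FROM movies WHERE rating < (SELECT MAX(rating) FROM movies)

Result:
MAX(rating)
-----------
8.5        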